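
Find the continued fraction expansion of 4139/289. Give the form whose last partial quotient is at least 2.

[14; 3, 9, 3, 3]

4139 = 14×289 + 93
289 = 3×93 + 10
93 = 9×10 + 3
10 = 3×3 + 1
3 = 3×1 + 0  (stop)
So 4139/289 = [14; 3, 9, 3, 3].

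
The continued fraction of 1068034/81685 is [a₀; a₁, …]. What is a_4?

8

1068034 = 13·81685 + 6129   →  a_0 = 13
81685 = 13·6129 + 2008   →  a_1 = 13
6129 = 3·2008 + 105   →  a_2 = 3
2008 = 19·105 + 13   →  a_3 = 19
105 = 8·13 + 1   →  a_4 = 8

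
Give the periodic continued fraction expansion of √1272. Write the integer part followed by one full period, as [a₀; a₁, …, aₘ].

[35; 1, 1, 1, 70]

a₀ = ⌊√1272⌋ = 35.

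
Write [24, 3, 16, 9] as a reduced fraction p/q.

Fold from the inside: start with 9/1.
  16 + 1/9 = 145/9
  3 + 9/145 = 444/145
  24 + 145/444 = 10801/444

10801/444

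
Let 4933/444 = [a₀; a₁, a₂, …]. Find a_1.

9

4933 = 11·444 + 49   →  a_0 = 11
444 = 9·49 + 3   →  a_1 = 9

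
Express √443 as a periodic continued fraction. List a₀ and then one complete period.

a₀ = ⌊√443⌋ = 21.
With m₀=0, d₀=1 and mₖ₊₁ = dₖaₖ − mₖ, dₖ₊₁ = (n − mₖ₊₁²)/dₖ, aₖ₊₁ = ⌊(a₀+mₖ₊₁)/dₖ₊₁⌋:
  k=1: m=21, d=2, a=21
  k=2: m=21, d=1, a=42
d=1 and a=2a₀=42 at k=2, so the next step gives (m, d) = (21, 2) again — its k=1 value — and the period has length 2.

[21; 21, 42]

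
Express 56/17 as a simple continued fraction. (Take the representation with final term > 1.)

[3; 3, 2, 2]

56 = 3×17 + 5
17 = 3×5 + 2
5 = 2×2 + 1
2 = 2×1 + 0  (stop)
So 56/17 = [3; 3, 2, 2].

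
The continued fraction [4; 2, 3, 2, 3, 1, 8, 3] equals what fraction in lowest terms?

Using pₖ = aₖpₖ₋₁ + pₖ₋₂ and qₖ = aₖqₖ₋₁ + qₖ₋₂:
  k=0: a=4, p=4, q=1
  k=1: a=2, p=9, q=2
  k=2: a=3, p=31, q=7
  k=3: a=2, p=71, q=16
  k=4: a=3, p=244, q=55
  k=5: a=1, p=315, q=71
  k=6: a=8, p=2764, q=623
  k=7: a=3, p=8607, q=1940

8607/1940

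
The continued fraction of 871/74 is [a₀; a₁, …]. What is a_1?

1

871 = 11·74 + 57   →  a_0 = 11
74 = 1·57 + 17   →  a_1 = 1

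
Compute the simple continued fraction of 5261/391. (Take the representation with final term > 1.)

[13; 2, 5, 11, 1, 2]

5261 = 13·391 + 178
391 = 2·178 + 35
178 = 5·35 + 3
35 = 11·3 + 2
3 = 1·2 + 1
2 = 2·1 + 0  (stop)
So 5261/391 = [13; 2, 5, 11, 1, 2].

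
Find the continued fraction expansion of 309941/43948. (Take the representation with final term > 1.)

[7; 19, 15, 15, 3, 3]

309941 = 7·43948 + 2305
43948 = 19·2305 + 153
2305 = 15·153 + 10
153 = 15·10 + 3
10 = 3·3 + 1
3 = 3·1 + 0  (stop)
So 309941/43948 = [7; 19, 15, 15, 3, 3].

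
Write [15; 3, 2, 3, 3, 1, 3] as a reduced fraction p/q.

5933/388

Using pₖ = aₖpₖ₋₁ + pₖ₋₂ and qₖ = aₖqₖ₋₁ + qₖ₋₂:
  k=0: a=15, p=15, q=1
  k=1: a=3, p=46, q=3
  k=2: a=2, p=107, q=7
  k=3: a=3, p=367, q=24
  k=4: a=3, p=1208, q=79
  k=5: a=1, p=1575, q=103
  k=6: a=3, p=5933, q=388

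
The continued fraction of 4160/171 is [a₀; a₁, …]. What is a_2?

18

4160 = 24·171 + 56   →  a_0 = 24
171 = 3·56 + 3   →  a_1 = 3
56 = 18·3 + 2   →  a_2 = 18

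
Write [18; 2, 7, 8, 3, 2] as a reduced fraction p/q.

Using pₖ = aₖpₖ₋₁ + pₖ₋₂ and qₖ = aₖqₖ₋₁ + qₖ₋₂:
  k=0: a=18, p=18, q=1
  k=1: a=2, p=37, q=2
  k=2: a=7, p=277, q=15
  k=3: a=8, p=2253, q=122
  k=4: a=3, p=7036, q=381
  k=5: a=2, p=16325, q=884

16325/884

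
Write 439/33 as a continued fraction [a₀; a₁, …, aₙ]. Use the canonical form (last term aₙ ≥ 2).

439 = 13·33 + 10
33 = 3·10 + 3
10 = 3·3 + 1
3 = 3·1 + 0  (stop)
So 439/33 = [13; 3, 3, 3].

[13; 3, 3, 3]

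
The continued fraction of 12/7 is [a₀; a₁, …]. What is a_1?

12 = 1·7 + 5   →  a_0 = 1
7 = 1·5 + 2   →  a_1 = 1

1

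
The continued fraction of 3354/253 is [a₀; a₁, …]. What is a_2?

3354 = 13·253 + 65   →  a_0 = 13
253 = 3·65 + 58   →  a_1 = 3
65 = 1·58 + 7   →  a_2 = 1

1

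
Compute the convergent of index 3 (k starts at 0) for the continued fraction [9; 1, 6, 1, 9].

Using pₖ = aₖpₖ₋₁ + pₖ₋₂, qₖ = aₖqₖ₋₁ + qₖ₋₂ (with p₋₁=1, p₋₂=0, q₋₁=0, q₋₂=1):
  k=0: a=9, p=9, q=1
  k=1: a=1, p=10, q=1
  k=2: a=6, p=69, q=7
  k=3: a=1, p=79, q=8

79/8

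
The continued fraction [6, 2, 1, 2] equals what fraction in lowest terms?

51/8

Using pₖ = aₖpₖ₋₁ + pₖ₋₂ and qₖ = aₖqₖ₋₁ + qₖ₋₂:
  k=0: a=6, p=6, q=1
  k=1: a=2, p=13, q=2
  k=2: a=1, p=19, q=3
  k=3: a=2, p=51, q=8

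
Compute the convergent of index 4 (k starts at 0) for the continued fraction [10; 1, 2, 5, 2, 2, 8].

374/35

Using pₖ = aₖpₖ₋₁ + pₖ₋₂, qₖ = aₖqₖ₋₁ + qₖ₋₂ (with p₋₁=1, p₋₂=0, q₋₁=0, q₋₂=1):
  k=0: a=10, p=10, q=1
  k=1: a=1, p=11, q=1
  k=2: a=2, p=32, q=3
  k=3: a=5, p=171, q=16
  k=4: a=2, p=374, q=35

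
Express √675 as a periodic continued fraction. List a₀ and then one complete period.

a₀ = ⌊√675⌋ = 25.
With m₀=0, d₀=1 and mₖ₊₁ = dₖaₖ − mₖ, dₖ₊₁ = (n − mₖ₊₁²)/dₖ, aₖ₊₁ = ⌊(a₀+mₖ₊₁)/dₖ₊₁⌋:
  k=1: m=25, d=50, a=1
  k=2: m=25, d=1, a=50
d=1 and a=2a₀=50 at k=2, so the next step gives (m, d) = (25, 50) again — its k=1 value — and the period has length 2.

[25; 1, 50]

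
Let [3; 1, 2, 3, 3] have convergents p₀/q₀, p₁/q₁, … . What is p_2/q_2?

Using pₖ = aₖpₖ₋₁ + pₖ₋₂, qₖ = aₖqₖ₋₁ + qₖ₋₂ (with p₋₁=1, p₋₂=0, q₋₁=0, q₋₂=1):
  k=0: a=3, p=3, q=1
  k=1: a=1, p=4, q=1
  k=2: a=2, p=11, q=3

11/3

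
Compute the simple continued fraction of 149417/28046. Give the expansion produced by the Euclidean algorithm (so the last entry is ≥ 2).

[5; 3, 18, 1, 16, 3, 9]

149417 = 5·28046 + 9187
28046 = 3·9187 + 485
9187 = 18·485 + 457
485 = 1·457 + 28
457 = 16·28 + 9
28 = 3·9 + 1
9 = 9·1 + 0  (stop)
So 149417/28046 = [5; 3, 18, 1, 16, 3, 9].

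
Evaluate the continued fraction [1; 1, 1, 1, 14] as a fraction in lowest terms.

73/44

Using pₖ = aₖpₖ₋₁ + pₖ₋₂ and qₖ = aₖqₖ₋₁ + qₖ₋₂:
  k=0: a=1, p=1, q=1
  k=1: a=1, p=2, q=1
  k=2: a=1, p=3, q=2
  k=3: a=1, p=5, q=3
  k=4: a=14, p=73, q=44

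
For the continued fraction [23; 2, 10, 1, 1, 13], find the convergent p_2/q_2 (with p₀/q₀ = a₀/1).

493/21

Using pₖ = aₖpₖ₋₁ + pₖ₋₂, qₖ = aₖqₖ₋₁ + qₖ₋₂ (with p₋₁=1, p₋₂=0, q₋₁=0, q₋₂=1):
  k=0: a=23, p=23, q=1
  k=1: a=2, p=47, q=2
  k=2: a=10, p=493, q=21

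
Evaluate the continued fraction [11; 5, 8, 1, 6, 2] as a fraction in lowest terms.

7613/680

Fold from the inside: start with 2/1.
  6 + 1/2 = 13/2
  1 + 2/13 = 15/13
  8 + 13/15 = 133/15
  5 + 15/133 = 680/133
  11 + 133/680 = 7613/680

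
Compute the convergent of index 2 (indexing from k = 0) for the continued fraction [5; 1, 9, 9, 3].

59/10

Using pₖ = aₖpₖ₋₁ + pₖ₋₂, qₖ = aₖqₖ₋₁ + qₖ₋₂ (with p₋₁=1, p₋₂=0, q₋₁=0, q₋₂=1):
  k=0: a=5, p=5, q=1
  k=1: a=1, p=6, q=1
  k=2: a=9, p=59, q=10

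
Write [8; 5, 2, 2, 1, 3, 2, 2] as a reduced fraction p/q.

Using pₖ = aₖpₖ₋₁ + pₖ₋₂ and qₖ = aₖqₖ₋₁ + qₖ₋₂:
  k=0: a=8, p=8, q=1
  k=1: a=5, p=41, q=5
  k=2: a=2, p=90, q=11
  k=3: a=2, p=221, q=27
  k=4: a=1, p=311, q=38
  k=5: a=3, p=1154, q=141
  k=6: a=2, p=2619, q=320
  k=7: a=2, p=6392, q=781

6392/781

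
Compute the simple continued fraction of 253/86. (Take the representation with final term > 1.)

[2; 1, 16, 5]

253 = 2×86 + 81
86 = 1×81 + 5
81 = 16×5 + 1
5 = 5×1 + 0  (stop)
So 253/86 = [2; 1, 16, 5].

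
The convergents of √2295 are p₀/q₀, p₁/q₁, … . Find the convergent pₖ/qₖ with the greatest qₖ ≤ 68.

√2295 = [47; 1, 9, 1, 1, 1, 9, 1, 94, …] (period length 8).
Convergents:
  p_0/q_0 = 47/1
  p_1/q_1 = 48/1
  p_2/q_2 = 479/10
  p_3/q_3 = 527/11
  p_4/q_4 = 1006/21
  p_5/q_5 = 1533/32
  p_6/q_6 = 14803/309
q_5 = 32 ≤ 68 < 309 = q_6, so the answer is 1533/32.

1533/32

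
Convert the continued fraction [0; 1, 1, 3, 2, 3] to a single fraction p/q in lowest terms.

Fold from the inside: start with 3/1.
  2 + 1/3 = 7/3
  3 + 3/7 = 24/7
  1 + 7/24 = 31/24
  1 + 24/31 = 55/31
  0 + 31/55 = 31/55

31/55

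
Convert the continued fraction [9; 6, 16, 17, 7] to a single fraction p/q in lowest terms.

107065/11682

Using pₖ = aₖpₖ₋₁ + pₖ₋₂ and qₖ = aₖqₖ₋₁ + qₖ₋₂:
  k=0: a=9, p=9, q=1
  k=1: a=6, p=55, q=6
  k=2: a=16, p=889, q=97
  k=3: a=17, p=15168, q=1655
  k=4: a=7, p=107065, q=11682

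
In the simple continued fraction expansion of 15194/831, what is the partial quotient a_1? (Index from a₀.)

15194 = 18·831 + 236   →  a_0 = 18
831 = 3·236 + 123   →  a_1 = 3

3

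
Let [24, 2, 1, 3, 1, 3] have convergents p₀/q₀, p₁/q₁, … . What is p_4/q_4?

Using pₖ = aₖpₖ₋₁ + pₖ₋₂, qₖ = aₖqₖ₋₁ + qₖ₋₂ (with p₋₁=1, p₋₂=0, q₋₁=0, q₋₂=1):
  k=0: a=24, p=24, q=1
  k=1: a=2, p=49, q=2
  k=2: a=1, p=73, q=3
  k=3: a=3, p=268, q=11
  k=4: a=1, p=341, q=14

341/14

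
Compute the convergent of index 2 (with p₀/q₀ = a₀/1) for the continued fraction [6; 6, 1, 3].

Using pₖ = aₖpₖ₋₁ + pₖ₋₂, qₖ = aₖqₖ₋₁ + qₖ₋₂ (with p₋₁=1, p₋₂=0, q₋₁=0, q₋₂=1):
  k=0: a=6, p=6, q=1
  k=1: a=6, p=37, q=6
  k=2: a=1, p=43, q=7

43/7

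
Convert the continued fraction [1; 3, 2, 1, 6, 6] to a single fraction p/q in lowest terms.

535/412

Using pₖ = aₖpₖ₋₁ + pₖ₋₂ and qₖ = aₖqₖ₋₁ + qₖ₋₂:
  k=0: a=1, p=1, q=1
  k=1: a=3, p=4, q=3
  k=2: a=2, p=9, q=7
  k=3: a=1, p=13, q=10
  k=4: a=6, p=87, q=67
  k=5: a=6, p=535, q=412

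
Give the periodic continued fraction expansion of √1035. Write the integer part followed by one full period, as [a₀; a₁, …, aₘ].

[32; 5, 1, 5, 64]

a₀ = ⌊√1035⌋ = 32.
With m₀=0, d₀=1 and mₖ₊₁ = dₖaₖ − mₖ, dₖ₊₁ = (n − mₖ₊₁²)/dₖ, aₖ₊₁ = ⌊(a₀+mₖ₊₁)/dₖ₊₁⌋:
  k=1: m=32, d=11, a=5
  k=2: m=23, d=46, a=1
  k=3: m=23, d=11, a=5
  k=4: m=32, d=1, a=64
d=1 and a=2a₀=64 at k=4, so the next step gives (m, d) = (32, 11) again — its k=1 value — and the period has length 4.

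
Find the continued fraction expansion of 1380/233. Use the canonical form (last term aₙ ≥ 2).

1380 = 5*233 + 215
233 = 1*215 + 18
215 = 11*18 + 17
18 = 1*17 + 1
17 = 17*1 + 0  (stop)
So 1380/233 = [5; 1, 11, 1, 17].

[5; 1, 11, 1, 17]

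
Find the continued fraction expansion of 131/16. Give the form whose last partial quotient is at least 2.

[8; 5, 3]

131 = 8*16 + 3
16 = 5*3 + 1
3 = 3*1 + 0  (stop)
So 131/16 = [8; 5, 3].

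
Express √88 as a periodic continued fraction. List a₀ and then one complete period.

a₀ = ⌊√88⌋ = 9.
With m₀=0, d₀=1 and mₖ₊₁ = dₖaₖ − mₖ, dₖ₊₁ = (n − mₖ₊₁²)/dₖ, aₖ₊₁ = ⌊(a₀+mₖ₊₁)/dₖ₊₁⌋:
  k=1: m=9, d=7, a=2
  k=2: m=5, d=9, a=1
  k=3: m=4, d=8, a=1
  k=4: m=4, d=9, a=1
  k=5: m=5, d=7, a=2
  k=6: m=9, d=1, a=18
d=1 and a=2a₀=18 at k=6, so the next step gives (m, d) = (9, 7) again — its k=1 value — and the period has length 6.

[9; 2, 1, 1, 1, 2, 18]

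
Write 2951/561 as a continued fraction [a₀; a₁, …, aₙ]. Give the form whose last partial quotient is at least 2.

[5; 3, 1, 5, 2, 1, 7]

2951 = 5×561 + 146
561 = 3×146 + 123
146 = 1×123 + 23
123 = 5×23 + 8
23 = 2×8 + 7
8 = 1×7 + 1
7 = 7×1 + 0  (stop)
So 2951/561 = [5; 3, 1, 5, 2, 1, 7].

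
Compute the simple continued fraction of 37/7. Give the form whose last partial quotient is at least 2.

[5; 3, 2]

37 = 5×7 + 2
7 = 3×2 + 1
2 = 2×1 + 0  (stop)
So 37/7 = [5; 3, 2].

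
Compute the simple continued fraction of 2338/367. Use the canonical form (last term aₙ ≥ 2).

[6; 2, 1, 2, 3, 6, 2]

2338 = 6·367 + 136
367 = 2·136 + 95
136 = 1·95 + 41
95 = 2·41 + 13
41 = 3·13 + 2
13 = 6·2 + 1
2 = 2·1 + 0  (stop)
So 2338/367 = [6; 2, 1, 2, 3, 6, 2].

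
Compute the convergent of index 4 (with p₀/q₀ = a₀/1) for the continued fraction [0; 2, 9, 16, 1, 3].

Using pₖ = aₖpₖ₋₁ + pₖ₋₂, qₖ = aₖqₖ₋₁ + qₖ₋₂ (with p₋₁=1, p₋₂=0, q₋₁=0, q₋₂=1):
  k=0: a=0, p=0, q=1
  k=1: a=2, p=1, q=2
  k=2: a=9, p=9, q=19
  k=3: a=16, p=145, q=306
  k=4: a=1, p=154, q=325

154/325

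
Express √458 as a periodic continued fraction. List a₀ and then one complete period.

a₀ = ⌊√458⌋ = 21.
With m₀=0, d₀=1 and mₖ₊₁ = dₖaₖ − mₖ, dₖ₊₁ = (n − mₖ₊₁²)/dₖ, aₖ₊₁ = ⌊(a₀+mₖ₊₁)/dₖ₊₁⌋:
  k=1: m=21, d=17, a=2
  k=2: m=13, d=17, a=2
  k=3: m=21, d=1, a=42
d=1 and a=2a₀=42 at k=3, so the next step gives (m, d) = (21, 17) again — its k=1 value — and the period has length 3.

[21; 2, 2, 42]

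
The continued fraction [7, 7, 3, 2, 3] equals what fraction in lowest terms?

1249/175

Fold from the inside: start with 3/1.
  2 + 1/3 = 7/3
  3 + 3/7 = 24/7
  7 + 7/24 = 175/24
  7 + 24/175 = 1249/175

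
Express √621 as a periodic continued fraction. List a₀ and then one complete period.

a₀ = ⌊√621⌋ = 24.
With m₀=0, d₀=1 and mₖ₊₁ = dₖaₖ − mₖ, dₖ₊₁ = (n − mₖ₊₁²)/dₖ, aₖ₊₁ = ⌊(a₀+mₖ₊₁)/dₖ₊₁⌋:
  k=1: m=24, d=45, a=1
  k=2: m=21, d=4, a=11
  k=3: m=23, d=23, a=2
  k=4: m=23, d=4, a=11
  k=5: m=21, d=45, a=1
  k=6: m=24, d=1, a=48
d=1 and a=2a₀=48 at k=6, so the next step gives (m, d) = (24, 45) again — its k=1 value — and the period has length 6.

[24; 1, 11, 2, 11, 1, 48]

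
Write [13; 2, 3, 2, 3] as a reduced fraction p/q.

Using pₖ = aₖpₖ₋₁ + pₖ₋₂ and qₖ = aₖqₖ₋₁ + qₖ₋₂:
  k=0: a=13, p=13, q=1
  k=1: a=2, p=27, q=2
  k=2: a=3, p=94, q=7
  k=3: a=2, p=215, q=16
  k=4: a=3, p=739, q=55

739/55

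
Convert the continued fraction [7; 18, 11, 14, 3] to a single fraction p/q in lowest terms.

Using pₖ = aₖpₖ₋₁ + pₖ₋₂ and qₖ = aₖqₖ₋₁ + qₖ₋₂:
  k=0: a=7, p=7, q=1
  k=1: a=18, p=127, q=18
  k=2: a=11, p=1404, q=199
  k=3: a=14, p=19783, q=2804
  k=4: a=3, p=60753, q=8611

60753/8611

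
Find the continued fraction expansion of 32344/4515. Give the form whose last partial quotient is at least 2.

32344 = 7×4515 + 739
4515 = 6×739 + 81
739 = 9×81 + 10
81 = 8×10 + 1
10 = 10×1 + 0  (stop)
So 32344/4515 = [7; 6, 9, 8, 10].

[7; 6, 9, 8, 10]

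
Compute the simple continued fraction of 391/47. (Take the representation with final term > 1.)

[8; 3, 7, 2]

391 = 8*47 + 15
47 = 3*15 + 2
15 = 7*2 + 1
2 = 2*1 + 0  (stop)
So 391/47 = [8; 3, 7, 2].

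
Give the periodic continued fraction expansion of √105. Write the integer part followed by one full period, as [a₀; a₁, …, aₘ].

[10; 4, 20]

a₀ = ⌊√105⌋ = 10.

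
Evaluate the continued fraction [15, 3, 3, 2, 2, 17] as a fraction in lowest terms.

Fold from the inside: start with 17/1.
  2 + 1/17 = 35/17
  2 + 17/35 = 87/35
  3 + 35/87 = 296/87
  3 + 87/296 = 975/296
  15 + 296/975 = 14921/975

14921/975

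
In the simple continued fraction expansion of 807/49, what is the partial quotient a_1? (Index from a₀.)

2

807 = 16·49 + 23   →  a_0 = 16
49 = 2·23 + 3   →  a_1 = 2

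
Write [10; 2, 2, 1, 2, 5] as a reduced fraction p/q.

1063/102

Fold from the inside: start with 5/1.
  2 + 1/5 = 11/5
  1 + 5/11 = 16/11
  2 + 11/16 = 43/16
  2 + 16/43 = 102/43
  10 + 43/102 = 1063/102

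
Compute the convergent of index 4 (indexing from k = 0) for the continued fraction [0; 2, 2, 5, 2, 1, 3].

24/59

Using pₖ = aₖpₖ₋₁ + pₖ₋₂, qₖ = aₖqₖ₋₁ + qₖ₋₂ (with p₋₁=1, p₋₂=0, q₋₁=0, q₋₂=1):
  k=0: a=0, p=0, q=1
  k=1: a=2, p=1, q=2
  k=2: a=2, p=2, q=5
  k=3: a=5, p=11, q=27
  k=4: a=2, p=24, q=59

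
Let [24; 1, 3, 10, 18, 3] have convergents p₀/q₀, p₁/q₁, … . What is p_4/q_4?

18369/742

Using pₖ = aₖpₖ₋₁ + pₖ₋₂, qₖ = aₖqₖ₋₁ + qₖ₋₂ (with p₋₁=1, p₋₂=0, q₋₁=0, q₋₂=1):
  k=0: a=24, p=24, q=1
  k=1: a=1, p=25, q=1
  k=2: a=3, p=99, q=4
  k=3: a=10, p=1015, q=41
  k=4: a=18, p=18369, q=742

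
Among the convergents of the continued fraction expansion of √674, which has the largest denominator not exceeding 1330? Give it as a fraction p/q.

34399/1325

√674 = [25; 1, 24, 1, 50, …] (period length 4).
Convergents:
  p_0/q_0 = 25/1
  p_1/q_1 = 26/1
  p_2/q_2 = 649/25
  p_3/q_3 = 675/26
  p_4/q_4 = 34399/1325
  p_5/q_5 = 35074/1351
q_4 = 1325 ≤ 1330 < 1351 = q_5, so the answer is 34399/1325.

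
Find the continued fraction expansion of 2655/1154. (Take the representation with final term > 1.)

2655 = 2*1154 + 347
1154 = 3*347 + 113
347 = 3*113 + 8
113 = 14*8 + 1
8 = 8*1 + 0  (stop)
So 2655/1154 = [2; 3, 3, 14, 8].

[2; 3, 3, 14, 8]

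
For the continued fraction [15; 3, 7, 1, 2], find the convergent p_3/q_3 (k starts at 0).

383/25

Using pₖ = aₖpₖ₋₁ + pₖ₋₂, qₖ = aₖqₖ₋₁ + qₖ₋₂ (with p₋₁=1, p₋₂=0, q₋₁=0, q₋₂=1):
  k=0: a=15, p=15, q=1
  k=1: a=3, p=46, q=3
  k=2: a=7, p=337, q=22
  k=3: a=1, p=383, q=25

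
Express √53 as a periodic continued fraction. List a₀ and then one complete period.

[7; 3, 1, 1, 3, 14]

a₀ = ⌊√53⌋ = 7.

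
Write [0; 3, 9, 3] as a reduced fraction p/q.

28/87

Fold from the inside: start with 3/1.
  9 + 1/3 = 28/3
  3 + 3/28 = 87/28
  0 + 28/87 = 28/87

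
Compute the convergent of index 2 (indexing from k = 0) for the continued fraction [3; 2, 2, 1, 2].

Using pₖ = aₖpₖ₋₁ + pₖ₋₂, qₖ = aₖqₖ₋₁ + qₖ₋₂ (with p₋₁=1, p₋₂=0, q₋₁=0, q₋₂=1):
  k=0: a=3, p=3, q=1
  k=1: a=2, p=7, q=2
  k=2: a=2, p=17, q=5

17/5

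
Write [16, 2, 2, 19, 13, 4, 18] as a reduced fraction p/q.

1544483/94164

Using pₖ = aₖpₖ₋₁ + pₖ₋₂ and qₖ = aₖqₖ₋₁ + qₖ₋₂:
  k=0: a=16, p=16, q=1
  k=1: a=2, p=33, q=2
  k=2: a=2, p=82, q=5
  k=3: a=19, p=1591, q=97
  k=4: a=13, p=20765, q=1266
  k=5: a=4, p=84651, q=5161
  k=6: a=18, p=1544483, q=94164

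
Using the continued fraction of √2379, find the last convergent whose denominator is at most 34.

1512/31

√2379 = [48; 1, 3, 2, 3, 1, 96, …] (period length 6).
Convergents:
  p_0/q_0 = 48/1
  p_1/q_1 = 49/1
  p_2/q_2 = 195/4
  p_3/q_3 = 439/9
  p_4/q_4 = 1512/31
  p_5/q_5 = 1951/40
q_4 = 31 ≤ 34 < 40 = q_5, so the answer is 1512/31.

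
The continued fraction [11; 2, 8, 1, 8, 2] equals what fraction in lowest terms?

Fold from the inside: start with 2/1.
  8 + 1/2 = 17/2
  1 + 2/17 = 19/17
  8 + 17/19 = 169/19
  2 + 19/169 = 357/169
  11 + 169/357 = 4096/357

4096/357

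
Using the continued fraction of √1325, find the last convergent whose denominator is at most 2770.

66249/1820

√1325 = [36; 2, 2, 72, …] (period length 3).
Convergents:
  p_0/q_0 = 36/1
  p_1/q_1 = 73/2
  p_2/q_2 = 182/5
  p_3/q_3 = 13177/362
  p_4/q_4 = 26536/729
  p_5/q_5 = 66249/1820
  p_6/q_6 = 4796464/131769
q_5 = 1820 ≤ 2770 < 131769 = q_6, so the answer is 66249/1820.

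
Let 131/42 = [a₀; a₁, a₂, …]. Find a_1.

8

131 = 3·42 + 5   →  a_0 = 3
42 = 8·5 + 2   →  a_1 = 8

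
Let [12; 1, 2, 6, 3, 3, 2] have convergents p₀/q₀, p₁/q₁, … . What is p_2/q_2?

38/3

Using pₖ = aₖpₖ₋₁ + pₖ₋₂, qₖ = aₖqₖ₋₁ + qₖ₋₂ (with p₋₁=1, p₋₂=0, q₋₁=0, q₋₂=1):
  k=0: a=12, p=12, q=1
  k=1: a=1, p=13, q=1
  k=2: a=2, p=38, q=3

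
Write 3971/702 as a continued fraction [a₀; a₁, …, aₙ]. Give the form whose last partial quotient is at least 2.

[5; 1, 1, 1, 10, 2, 10]

3971 = 5×702 + 461
702 = 1×461 + 241
461 = 1×241 + 220
241 = 1×220 + 21
220 = 10×21 + 10
21 = 2×10 + 1
10 = 10×1 + 0  (stop)
So 3971/702 = [5; 1, 1, 1, 10, 2, 10].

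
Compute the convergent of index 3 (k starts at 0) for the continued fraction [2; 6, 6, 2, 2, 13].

173/80

Using pₖ = aₖpₖ₋₁ + pₖ₋₂, qₖ = aₖqₖ₋₁ + qₖ₋₂ (with p₋₁=1, p₋₂=0, q₋₁=0, q₋₂=1):
  k=0: a=2, p=2, q=1
  k=1: a=6, p=13, q=6
  k=2: a=6, p=80, q=37
  k=3: a=2, p=173, q=80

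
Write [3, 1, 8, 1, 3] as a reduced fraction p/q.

Fold from the inside: start with 3/1.
  1 + 1/3 = 4/3
  8 + 3/4 = 35/4
  1 + 4/35 = 39/35
  3 + 35/39 = 152/39

152/39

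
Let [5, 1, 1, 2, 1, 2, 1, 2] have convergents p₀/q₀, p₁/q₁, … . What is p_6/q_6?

145/26

Using pₖ = aₖpₖ₋₁ + pₖ₋₂, qₖ = aₖqₖ₋₁ + qₖ₋₂ (with p₋₁=1, p₋₂=0, q₋₁=0, q₋₂=1):
  k=0: a=5, p=5, q=1
  k=1: a=1, p=6, q=1
  k=2: a=1, p=11, q=2
  k=3: a=2, p=28, q=5
  k=4: a=1, p=39, q=7
  k=5: a=2, p=106, q=19
  k=6: a=1, p=145, q=26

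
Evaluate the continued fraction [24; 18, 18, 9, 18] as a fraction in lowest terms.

Fold from the inside: start with 18/1.
  9 + 1/18 = 163/18
  18 + 18/163 = 2952/163
  18 + 163/2952 = 53299/2952
  24 + 2952/53299 = 1282128/53299

1282128/53299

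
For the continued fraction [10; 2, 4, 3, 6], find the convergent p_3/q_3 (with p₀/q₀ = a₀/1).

Using pₖ = aₖpₖ₋₁ + pₖ₋₂, qₖ = aₖqₖ₋₁ + qₖ₋₂ (with p₋₁=1, p₋₂=0, q₋₁=0, q₋₂=1):
  k=0: a=10, p=10, q=1
  k=1: a=2, p=21, q=2
  k=2: a=4, p=94, q=9
  k=3: a=3, p=303, q=29

303/29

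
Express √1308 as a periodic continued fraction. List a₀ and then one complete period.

[36; 6, 72]

a₀ = ⌊√1308⌋ = 36.
With m₀=0, d₀=1 and mₖ₊₁ = dₖaₖ − mₖ, dₖ₊₁ = (n − mₖ₊₁²)/dₖ, aₖ₊₁ = ⌊(a₀+mₖ₊₁)/dₖ₊₁⌋:
  k=1: m=36, d=12, a=6
  k=2: m=36, d=1, a=72
d=1 and a=2a₀=72 at k=2, so the next step gives (m, d) = (36, 12) again — its k=1 value — and the period has length 2.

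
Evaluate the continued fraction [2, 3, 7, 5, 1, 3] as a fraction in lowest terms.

Using pₖ = aₖpₖ₋₁ + pₖ₋₂ and qₖ = aₖqₖ₋₁ + qₖ₋₂:
  k=0: a=2, p=2, q=1
  k=1: a=3, p=7, q=3
  k=2: a=7, p=51, q=22
  k=3: a=5, p=262, q=113
  k=4: a=1, p=313, q=135
  k=5: a=3, p=1201, q=518

1201/518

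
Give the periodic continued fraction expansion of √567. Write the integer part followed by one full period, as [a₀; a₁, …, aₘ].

a₀ = ⌊√567⌋ = 23.
With m₀=0, d₀=1 and mₖ₊₁ = dₖaₖ − mₖ, dₖ₊₁ = (n − mₖ₊₁²)/dₖ, aₖ₊₁ = ⌊(a₀+mₖ₊₁)/dₖ₊₁⌋:
  k=1: m=23, d=38, a=1
  k=2: m=15, d=9, a=4
  k=3: m=21, d=14, a=3
  k=4: m=21, d=9, a=4
  k=5: m=15, d=38, a=1
  k=6: m=23, d=1, a=46
d=1 and a=2a₀=46 at k=6, so the next step gives (m, d) = (23, 38) again — its k=1 value — and the period has length 6.

[23; 1, 4, 3, 4, 1, 46]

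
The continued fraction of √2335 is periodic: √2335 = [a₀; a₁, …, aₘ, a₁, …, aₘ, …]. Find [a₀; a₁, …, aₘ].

[48; 3, 9, 3, 96]

a₀ = ⌊√2335⌋ = 48.
With m₀=0, d₀=1 and mₖ₊₁ = dₖaₖ − mₖ, dₖ₊₁ = (n − mₖ₊₁²)/dₖ, aₖ₊₁ = ⌊(a₀+mₖ₊₁)/dₖ₊₁⌋:
  k=1: m=48, d=31, a=3
  k=2: m=45, d=10, a=9
  k=3: m=45, d=31, a=3
  k=4: m=48, d=1, a=96
d=1 and a=2a₀=96 at k=4, so the next step gives (m, d) = (48, 31) again — its k=1 value — and the period has length 4.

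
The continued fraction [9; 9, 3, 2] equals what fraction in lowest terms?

592/65

Fold from the inside: start with 2/1.
  3 + 1/2 = 7/2
  9 + 2/7 = 65/7
  9 + 7/65 = 592/65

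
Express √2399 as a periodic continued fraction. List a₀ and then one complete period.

[48; 1, 47, 1, 96]

a₀ = ⌊√2399⌋ = 48.
With m₀=0, d₀=1 and mₖ₊₁ = dₖaₖ − mₖ, dₖ₊₁ = (n − mₖ₊₁²)/dₖ, aₖ₊₁ = ⌊(a₀+mₖ₊₁)/dₖ₊₁⌋:
  k=1: m=48, d=95, a=1
  k=2: m=47, d=2, a=47
  k=3: m=47, d=95, a=1
  k=4: m=48, d=1, a=96
d=1 and a=2a₀=96 at k=4, so the next step gives (m, d) = (48, 95) again — its k=1 value — and the period has length 4.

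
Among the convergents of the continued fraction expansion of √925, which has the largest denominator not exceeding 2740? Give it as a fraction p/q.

√925 = [30; 2, 2, 2, 2, 60, …] (period length 5).
Convergents:
  p_0/q_0 = 30/1
  p_1/q_1 = 61/2
  p_2/q_2 = 152/5
  p_3/q_3 = 365/12
  p_4/q_4 = 882/29
  p_5/q_5 = 53285/1752
  p_6/q_6 = 107452/3533
q_5 = 1752 ≤ 2740 < 3533 = q_6, so the answer is 53285/1752.

53285/1752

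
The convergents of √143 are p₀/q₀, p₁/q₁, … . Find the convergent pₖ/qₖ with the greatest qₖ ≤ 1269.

6876/575

√143 = [11; 1, 22, …] (period length 2).
Convergents:
  p_0/q_0 = 11/1
  p_1/q_1 = 12/1
  p_2/q_2 = 275/23
  p_3/q_3 = 287/24
  p_4/q_4 = 6589/551
  p_5/q_5 = 6876/575
  p_6/q_6 = 157861/13201
q_5 = 575 ≤ 1269 < 13201 = q_6, so the answer is 6876/575.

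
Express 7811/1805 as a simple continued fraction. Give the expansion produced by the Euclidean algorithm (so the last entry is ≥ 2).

[4; 3, 18, 2, 7, 2]

7811 = 4*1805 + 591
1805 = 3*591 + 32
591 = 18*32 + 15
32 = 2*15 + 2
15 = 7*2 + 1
2 = 2*1 + 0  (stop)
So 7811/1805 = [4; 3, 18, 2, 7, 2].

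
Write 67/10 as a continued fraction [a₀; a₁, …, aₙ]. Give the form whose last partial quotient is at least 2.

67 = 6*10 + 7
10 = 1*7 + 3
7 = 2*3 + 1
3 = 3*1 + 0  (stop)
So 67/10 = [6; 1, 2, 3].

[6; 1, 2, 3]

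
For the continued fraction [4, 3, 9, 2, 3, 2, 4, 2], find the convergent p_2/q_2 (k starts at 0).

121/28

Using pₖ = aₖpₖ₋₁ + pₖ₋₂, qₖ = aₖqₖ₋₁ + qₖ₋₂ (with p₋₁=1, p₋₂=0, q₋₁=0, q₋₂=1):
  k=0: a=4, p=4, q=1
  k=1: a=3, p=13, q=3
  k=2: a=9, p=121, q=28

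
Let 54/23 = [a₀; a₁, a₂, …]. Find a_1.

54 = 2·23 + 8   →  a_0 = 2
23 = 2·8 + 7   →  a_1 = 2

2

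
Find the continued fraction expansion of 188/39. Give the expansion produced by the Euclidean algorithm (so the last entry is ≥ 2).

188 = 4×39 + 32
39 = 1×32 + 7
32 = 4×7 + 4
7 = 1×4 + 3
4 = 1×3 + 1
3 = 3×1 + 0  (stop)
So 188/39 = [4; 1, 4, 1, 1, 3].

[4; 1, 4, 1, 1, 3]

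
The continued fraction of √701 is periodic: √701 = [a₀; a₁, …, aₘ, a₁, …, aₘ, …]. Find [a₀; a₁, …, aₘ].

a₀ = ⌊√701⌋ = 26.
With m₀=0, d₀=1 and mₖ₊₁ = dₖaₖ − mₖ, dₖ₊₁ = (n − mₖ₊₁²)/dₖ, aₖ₊₁ = ⌊(a₀+mₖ₊₁)/dₖ₊₁⌋:
  k=1: m=26, d=25, a=2
  k=2: m=24, d=5, a=10
  k=3: m=26, d=5, a=10
  k=4: m=24, d=25, a=2
  k=5: m=26, d=1, a=52
d=1 and a=2a₀=52 at k=5, so the next step gives (m, d) = (26, 25) again — its k=1 value — and the period has length 5.

[26; 2, 10, 10, 2, 52]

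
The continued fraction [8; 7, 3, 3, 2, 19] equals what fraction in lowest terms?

Using pₖ = aₖpₖ₋₁ + pₖ₋₂ and qₖ = aₖqₖ₋₁ + qₖ₋₂:
  k=0: a=8, p=8, q=1
  k=1: a=7, p=57, q=7
  k=2: a=3, p=179, q=22
  k=3: a=3, p=594, q=73
  k=4: a=2, p=1367, q=168
  k=5: a=19, p=26567, q=3265

26567/3265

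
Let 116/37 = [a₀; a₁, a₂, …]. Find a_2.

2

116 = 3·37 + 5   →  a_0 = 3
37 = 7·5 + 2   →  a_1 = 7
5 = 2·2 + 1   →  a_2 = 2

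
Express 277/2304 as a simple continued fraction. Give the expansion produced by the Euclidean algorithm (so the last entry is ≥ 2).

[0; 8, 3, 6, 1, 3, 3]

277 = 0×2304 + 277
2304 = 8×277 + 88
277 = 3×88 + 13
88 = 6×13 + 10
13 = 1×10 + 3
10 = 3×3 + 1
3 = 3×1 + 0  (stop)
So 277/2304 = [0; 8, 3, 6, 1, 3, 3].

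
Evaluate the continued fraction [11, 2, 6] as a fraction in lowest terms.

149/13

Using pₖ = aₖpₖ₋₁ + pₖ₋₂ and qₖ = aₖqₖ₋₁ + qₖ₋₂:
  k=0: a=11, p=11, q=1
  k=1: a=2, p=23, q=2
  k=2: a=6, p=149, q=13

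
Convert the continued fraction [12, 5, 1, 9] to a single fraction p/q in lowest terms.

718/59

Using pₖ = aₖpₖ₋₁ + pₖ₋₂ and qₖ = aₖqₖ₋₁ + qₖ₋₂:
  k=0: a=12, p=12, q=1
  k=1: a=5, p=61, q=5
  k=2: a=1, p=73, q=6
  k=3: a=9, p=718, q=59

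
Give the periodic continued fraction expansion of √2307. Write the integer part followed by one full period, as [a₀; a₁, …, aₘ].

[48; 32, 96]

a₀ = ⌊√2307⌋ = 48.
With m₀=0, d₀=1 and mₖ₊₁ = dₖaₖ − mₖ, dₖ₊₁ = (n − mₖ₊₁²)/dₖ, aₖ₊₁ = ⌊(a₀+mₖ₊₁)/dₖ₊₁⌋:
  k=1: m=48, d=3, a=32
  k=2: m=48, d=1, a=96
d=1 and a=2a₀=96 at k=2, so the next step gives (m, d) = (48, 3) again — its k=1 value — and the period has length 2.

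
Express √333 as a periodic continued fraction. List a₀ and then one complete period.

[18; 4, 36]

a₀ = ⌊√333⌋ = 18.
With m₀=0, d₀=1 and mₖ₊₁ = dₖaₖ − mₖ, dₖ₊₁ = (n − mₖ₊₁²)/dₖ, aₖ₊₁ = ⌊(a₀+mₖ₊₁)/dₖ₊₁⌋:
  k=1: m=18, d=9, a=4
  k=2: m=18, d=1, a=36
d=1 and a=2a₀=36 at k=2, so the next step gives (m, d) = (18, 9) again — its k=1 value — and the period has length 2.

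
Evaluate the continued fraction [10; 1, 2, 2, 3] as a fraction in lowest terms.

Fold from the inside: start with 3/1.
  2 + 1/3 = 7/3
  2 + 3/7 = 17/7
  1 + 7/17 = 24/17
  10 + 17/24 = 257/24

257/24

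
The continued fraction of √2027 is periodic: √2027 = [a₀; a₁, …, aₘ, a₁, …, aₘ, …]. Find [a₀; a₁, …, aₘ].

a₀ = ⌊√2027⌋ = 45.
With m₀=0, d₀=1 and mₖ₊₁ = dₖaₖ − mₖ, dₖ₊₁ = (n − mₖ₊₁²)/dₖ, aₖ₊₁ = ⌊(a₀+mₖ₊₁)/dₖ₊₁⌋:
  k=1: m=45, d=2, a=45
  k=2: m=45, d=1, a=90
d=1 and a=2a₀=90 at k=2, so the next step gives (m, d) = (45, 2) again — its k=1 value — and the period has length 2.

[45; 45, 90]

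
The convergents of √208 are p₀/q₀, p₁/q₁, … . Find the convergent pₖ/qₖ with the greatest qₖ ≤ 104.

649/45

√208 = [14; 2, 2, 1, 2, 2, 28, …] (period length 6).
Convergents:
  p_0/q_0 = 14/1
  p_1/q_1 = 29/2
  p_2/q_2 = 72/5
  p_3/q_3 = 101/7
  p_4/q_4 = 274/19
  p_5/q_5 = 649/45
  p_6/q_6 = 18446/1279
q_5 = 45 ≤ 104 < 1279 = q_6, so the answer is 649/45.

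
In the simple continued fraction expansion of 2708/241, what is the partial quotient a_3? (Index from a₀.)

2708 = 11·241 + 57   →  a_0 = 11
241 = 4·57 + 13   →  a_1 = 4
57 = 4·13 + 5   →  a_2 = 4
13 = 2·5 + 3   →  a_3 = 2

2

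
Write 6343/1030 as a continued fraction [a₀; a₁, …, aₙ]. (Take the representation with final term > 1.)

[6; 6, 3, 7, 2, 3]

6343 = 6·1030 + 163
1030 = 6·163 + 52
163 = 3·52 + 7
52 = 7·7 + 3
7 = 2·3 + 1
3 = 3·1 + 0  (stop)
So 6343/1030 = [6; 6, 3, 7, 2, 3].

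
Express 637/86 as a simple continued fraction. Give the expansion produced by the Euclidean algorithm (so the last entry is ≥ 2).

637 = 7×86 + 35
86 = 2×35 + 16
35 = 2×16 + 3
16 = 5×3 + 1
3 = 3×1 + 0  (stop)
So 637/86 = [7; 2, 2, 5, 3].

[7; 2, 2, 5, 3]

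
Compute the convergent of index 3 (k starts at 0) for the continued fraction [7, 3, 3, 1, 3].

Using pₖ = aₖpₖ₋₁ + pₖ₋₂, qₖ = aₖqₖ₋₁ + qₖ₋₂ (with p₋₁=1, p₋₂=0, q₋₁=0, q₋₂=1):
  k=0: a=7, p=7, q=1
  k=1: a=3, p=22, q=3
  k=2: a=3, p=73, q=10
  k=3: a=1, p=95, q=13

95/13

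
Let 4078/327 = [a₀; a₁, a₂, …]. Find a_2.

4078 = 12·327 + 154   →  a_0 = 12
327 = 2·154 + 19   →  a_1 = 2
154 = 8·19 + 2   →  a_2 = 8

8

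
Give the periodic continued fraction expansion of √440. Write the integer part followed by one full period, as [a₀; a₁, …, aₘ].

[20; 1, 40]

a₀ = ⌊√440⌋ = 20.
With m₀=0, d₀=1 and mₖ₊₁ = dₖaₖ − mₖ, dₖ₊₁ = (n − mₖ₊₁²)/dₖ, aₖ₊₁ = ⌊(a₀+mₖ₊₁)/dₖ₊₁⌋:
  k=1: m=20, d=40, a=1
  k=2: m=20, d=1, a=40
d=1 and a=2a₀=40 at k=2, so the next step gives (m, d) = (20, 40) again — its k=1 value — and the period has length 2.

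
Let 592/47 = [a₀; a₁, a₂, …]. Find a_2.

1

592 = 12·47 + 28   →  a_0 = 12
47 = 1·28 + 19   →  a_1 = 1
28 = 1·19 + 9   →  a_2 = 1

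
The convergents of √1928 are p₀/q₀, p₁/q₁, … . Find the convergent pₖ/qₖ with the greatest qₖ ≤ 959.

√1928 = [43; 1, 9, 1, 86, …] (period length 4).
Convergents:
  p_0/q_0 = 43/1
  p_1/q_1 = 44/1
  p_2/q_2 = 439/10
  p_3/q_3 = 483/11
  p_4/q_4 = 41977/956
  p_5/q_5 = 42460/967
q_4 = 956 ≤ 959 < 967 = q_5, so the answer is 41977/956.

41977/956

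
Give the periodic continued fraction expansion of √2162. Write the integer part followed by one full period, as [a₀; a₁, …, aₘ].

[46; 2, 92]

a₀ = ⌊√2162⌋ = 46.
With m₀=0, d₀=1 and mₖ₊₁ = dₖaₖ − mₖ, dₖ₊₁ = (n − mₖ₊₁²)/dₖ, aₖ₊₁ = ⌊(a₀+mₖ₊₁)/dₖ₊₁⌋:
  k=1: m=46, d=46, a=2
  k=2: m=46, d=1, a=92
d=1 and a=2a₀=92 at k=2, so the next step gives (m, d) = (46, 46) again — its k=1 value — and the period has length 2.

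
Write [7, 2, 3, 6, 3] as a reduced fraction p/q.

Using pₖ = aₖpₖ₋₁ + pₖ₋₂ and qₖ = aₖqₖ₋₁ + qₖ₋₂:
  k=0: a=7, p=7, q=1
  k=1: a=2, p=15, q=2
  k=2: a=3, p=52, q=7
  k=3: a=6, p=327, q=44
  k=4: a=3, p=1033, q=139

1033/139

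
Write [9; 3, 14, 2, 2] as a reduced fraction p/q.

2061/221

Fold from the inside: start with 2/1.
  2 + 1/2 = 5/2
  14 + 2/5 = 72/5
  3 + 5/72 = 221/72
  9 + 72/221 = 2061/221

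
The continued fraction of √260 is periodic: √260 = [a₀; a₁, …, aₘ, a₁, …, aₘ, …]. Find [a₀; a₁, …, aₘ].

[16; 8, 32]

a₀ = ⌊√260⌋ = 16.
With m₀=0, d₀=1 and mₖ₊₁ = dₖaₖ − mₖ, dₖ₊₁ = (n − mₖ₊₁²)/dₖ, aₖ₊₁ = ⌊(a₀+mₖ₊₁)/dₖ₊₁⌋:
  k=1: m=16, d=4, a=8
  k=2: m=16, d=1, a=32
d=1 and a=2a₀=32 at k=2, so the next step gives (m, d) = (16, 4) again — its k=1 value — and the period has length 2.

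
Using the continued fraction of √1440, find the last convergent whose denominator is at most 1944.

54758/1443

√1440 = [37; 1, 17, 1, 74, …] (period length 4).
Convergents:
  p_0/q_0 = 37/1
  p_1/q_1 = 38/1
  p_2/q_2 = 683/18
  p_3/q_3 = 721/19
  p_4/q_4 = 54037/1424
  p_5/q_5 = 54758/1443
  p_6/q_6 = 984923/25955
q_5 = 1443 ≤ 1944 < 25955 = q_6, so the answer is 54758/1443.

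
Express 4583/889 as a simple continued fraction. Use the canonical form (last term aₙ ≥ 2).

4583 = 5×889 + 138
889 = 6×138 + 61
138 = 2×61 + 16
61 = 3×16 + 13
16 = 1×13 + 3
13 = 4×3 + 1
3 = 3×1 + 0  (stop)
So 4583/889 = [5; 6, 2, 3, 1, 4, 3].

[5; 6, 2, 3, 1, 4, 3]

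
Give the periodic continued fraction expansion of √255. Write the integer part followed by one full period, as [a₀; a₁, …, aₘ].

a₀ = ⌊√255⌋ = 15.

[15; 1, 30]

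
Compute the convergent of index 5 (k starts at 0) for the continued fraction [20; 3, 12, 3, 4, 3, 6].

32377/1593

Using pₖ = aₖpₖ₋₁ + pₖ₋₂, qₖ = aₖqₖ₋₁ + qₖ₋₂ (with p₋₁=1, p₋₂=0, q₋₁=0, q₋₂=1):
  k=0: a=20, p=20, q=1
  k=1: a=3, p=61, q=3
  k=2: a=12, p=752, q=37
  k=3: a=3, p=2317, q=114
  k=4: a=4, p=10020, q=493
  k=5: a=3, p=32377, q=1593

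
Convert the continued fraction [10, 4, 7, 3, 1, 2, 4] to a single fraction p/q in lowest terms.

Fold from the inside: start with 4/1.
  2 + 1/4 = 9/4
  1 + 4/9 = 13/9
  3 + 9/13 = 48/13
  7 + 13/48 = 349/48
  4 + 48/349 = 1444/349
  10 + 349/1444 = 14789/1444

14789/1444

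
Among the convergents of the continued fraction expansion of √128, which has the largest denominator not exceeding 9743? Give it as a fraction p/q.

39202/3465

√128 = [11; 3, 5, 3, 22, …] (period length 4).
Convergents:
  p_0/q_0 = 11/1
  p_1/q_1 = 34/3
  p_2/q_2 = 181/16
  p_3/q_3 = 577/51
  p_4/q_4 = 12875/1138
  p_5/q_5 = 39202/3465
  p_6/q_6 = 208885/18463
q_5 = 3465 ≤ 9743 < 18463 = q_6, so the answer is 39202/3465.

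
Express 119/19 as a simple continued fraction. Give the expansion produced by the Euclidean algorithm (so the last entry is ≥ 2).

[6; 3, 1, 4]

119 = 6*19 + 5
19 = 3*5 + 4
5 = 1*4 + 1
4 = 4*1 + 0  (stop)
So 119/19 = [6; 3, 1, 4].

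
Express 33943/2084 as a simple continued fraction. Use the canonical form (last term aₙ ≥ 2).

[16; 3, 2, 11, 2, 12]

33943 = 16·2084 + 599
2084 = 3·599 + 287
599 = 2·287 + 25
287 = 11·25 + 12
25 = 2·12 + 1
12 = 12·1 + 0  (stop)
So 33943/2084 = [16; 3, 2, 11, 2, 12].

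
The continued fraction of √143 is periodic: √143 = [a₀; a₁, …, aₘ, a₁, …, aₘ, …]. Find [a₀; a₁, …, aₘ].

[11; 1, 22]

a₀ = ⌊√143⌋ = 11.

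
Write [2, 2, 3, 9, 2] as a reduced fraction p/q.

333/137

Using pₖ = aₖpₖ₋₁ + pₖ₋₂ and qₖ = aₖqₖ₋₁ + qₖ₋₂:
  k=0: a=2, p=2, q=1
  k=1: a=2, p=5, q=2
  k=2: a=3, p=17, q=7
  k=3: a=9, p=158, q=65
  k=4: a=2, p=333, q=137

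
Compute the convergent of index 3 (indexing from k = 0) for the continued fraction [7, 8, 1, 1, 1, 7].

121/17

Using pₖ = aₖpₖ₋₁ + pₖ₋₂, qₖ = aₖqₖ₋₁ + qₖ₋₂ (with p₋₁=1, p₋₂=0, q₋₁=0, q₋₂=1):
  k=0: a=7, p=7, q=1
  k=1: a=8, p=57, q=8
  k=2: a=1, p=64, q=9
  k=3: a=1, p=121, q=17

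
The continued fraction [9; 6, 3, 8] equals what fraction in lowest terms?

1447/158

Using pₖ = aₖpₖ₋₁ + pₖ₋₂ and qₖ = aₖqₖ₋₁ + qₖ₋₂:
  k=0: a=9, p=9, q=1
  k=1: a=6, p=55, q=6
  k=2: a=3, p=174, q=19
  k=3: a=8, p=1447, q=158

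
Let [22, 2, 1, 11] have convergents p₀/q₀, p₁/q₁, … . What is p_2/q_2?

67/3

Using pₖ = aₖpₖ₋₁ + pₖ₋₂, qₖ = aₖqₖ₋₁ + qₖ₋₂ (with p₋₁=1, p₋₂=0, q₋₁=0, q₋₂=1):
  k=0: a=22, p=22, q=1
  k=1: a=2, p=45, q=2
  k=2: a=1, p=67, q=3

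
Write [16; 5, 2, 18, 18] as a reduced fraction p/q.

Fold from the inside: start with 18/1.
  18 + 1/18 = 325/18
  2 + 18/325 = 668/325
  5 + 325/668 = 3665/668
  16 + 668/3665 = 59308/3665

59308/3665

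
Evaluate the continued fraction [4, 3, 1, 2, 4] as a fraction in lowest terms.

205/48

Using pₖ = aₖpₖ₋₁ + pₖ₋₂ and qₖ = aₖqₖ₋₁ + qₖ₋₂:
  k=0: a=4, p=4, q=1
  k=1: a=3, p=13, q=3
  k=2: a=1, p=17, q=4
  k=3: a=2, p=47, q=11
  k=4: a=4, p=205, q=48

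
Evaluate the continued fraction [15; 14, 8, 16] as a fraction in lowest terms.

27459/1822

Fold from the inside: start with 16/1.
  8 + 1/16 = 129/16
  14 + 16/129 = 1822/129
  15 + 129/1822 = 27459/1822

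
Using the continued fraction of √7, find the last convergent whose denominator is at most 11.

8/3

√7 = [2; 1, 1, 1, 4, …] (period length 4).
Convergents:
  p_0/q_0 = 2/1
  p_1/q_1 = 3/1
  p_2/q_2 = 5/2
  p_3/q_3 = 8/3
  p_4/q_4 = 37/14
q_3 = 3 ≤ 11 < 14 = q_4, so the answer is 8/3.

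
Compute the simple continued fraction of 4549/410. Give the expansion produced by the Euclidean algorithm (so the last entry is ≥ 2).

4549 = 11·410 + 39
410 = 10·39 + 20
39 = 1·20 + 19
20 = 1·19 + 1
19 = 19·1 + 0  (stop)
So 4549/410 = [11; 10, 1, 1, 19].

[11; 10, 1, 1, 19]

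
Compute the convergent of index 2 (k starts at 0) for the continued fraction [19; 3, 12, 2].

Using pₖ = aₖpₖ₋₁ + pₖ₋₂, qₖ = aₖqₖ₋₁ + qₖ₋₂ (with p₋₁=1, p₋₂=0, q₋₁=0, q₋₂=1):
  k=0: a=19, p=19, q=1
  k=1: a=3, p=58, q=3
  k=2: a=12, p=715, q=37

715/37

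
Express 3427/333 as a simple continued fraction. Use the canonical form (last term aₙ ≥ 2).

3427 = 10*333 + 97
333 = 3*97 + 42
97 = 2*42 + 13
42 = 3*13 + 3
13 = 4*3 + 1
3 = 3*1 + 0  (stop)
So 3427/333 = [10; 3, 2, 3, 4, 3].

[10; 3, 2, 3, 4, 3]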